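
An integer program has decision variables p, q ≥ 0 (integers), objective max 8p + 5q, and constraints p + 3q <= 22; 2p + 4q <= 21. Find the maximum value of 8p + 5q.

The continuous relaxation peaks at (10.5, 0) with value 84.00; rounding to a feasible lattice point costs some objective.
(p,q)=(10,0): 1·10+3·0=10≤22, 2·10+4·0=20≤21, objective 80.
(p,q)=(9,0): 1·9+3·0=9≤22, 2·9+4·0=18≤21, objective 72.
The best lattice point is (10,0), giving 80.

80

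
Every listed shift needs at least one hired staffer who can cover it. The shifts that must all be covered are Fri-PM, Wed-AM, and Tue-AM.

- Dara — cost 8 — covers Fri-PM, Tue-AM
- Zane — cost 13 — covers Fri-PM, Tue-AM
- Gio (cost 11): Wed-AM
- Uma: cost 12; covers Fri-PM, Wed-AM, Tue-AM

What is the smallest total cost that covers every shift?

12

The greedy cost-per-new-shift heuristic would pick Dara and Gio for 19, but a cheaper cover exists.
Uma alone covers Fri-PM, Wed-AM, Tue-AM — every shift.
Total cost: 12.
No cover costs less than 12.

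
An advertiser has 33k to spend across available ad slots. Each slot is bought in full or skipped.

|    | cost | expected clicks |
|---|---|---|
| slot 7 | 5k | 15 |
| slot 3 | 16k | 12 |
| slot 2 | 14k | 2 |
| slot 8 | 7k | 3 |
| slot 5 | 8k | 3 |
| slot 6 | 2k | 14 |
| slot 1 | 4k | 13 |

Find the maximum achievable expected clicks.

54

Allowing fractional choices, the relaxed optimum would be about 56.6, but ad slots are indivisible.
slot 7 + slot 8 + slot 5 + slot 6 + slot 1: cost 5 + 7 + 8 + 2 + 4 = 26 ≤ 33, expected clicks 15 + 3 + 3 + 14 + 13 = 48.
slot 7 + slot 3 + slot 6 + slot 1: cost 5 + 16 + 2 + 4 = 27 ≤ 33, expected clicks 15 + 12 + 14 + 13 = 54.
slot 7 + slot 2 + slot 8 + slot 6 + slot 1: cost 5 + 14 + 7 + 2 + 4 = 32 ≤ 33, expected clicks 15 + 2 + 3 + 14 + 13 = 47.
Best is slot 7, slot 3, slot 6, and slot 1 with total expected clicks 54.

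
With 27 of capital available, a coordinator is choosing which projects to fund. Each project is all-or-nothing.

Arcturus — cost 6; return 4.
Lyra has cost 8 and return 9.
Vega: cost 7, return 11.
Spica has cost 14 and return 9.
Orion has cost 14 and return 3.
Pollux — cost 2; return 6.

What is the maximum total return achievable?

Arcturus + Lyra + Vega + Pollux: cost 6 + 8 + 7 + 2 = 23 ≤ 27, return 4 + 9 + 11 + 6 = 30.
Lyra + Vega + Pollux: cost 8 + 7 + 2 = 17 ≤ 27, return 9 + 11 + 6 = 26.
Vega + Spica + Pollux: cost 7 + 14 + 2 = 23 ≤ 27, return 11 + 9 + 6 = 26.
Best is Arcturus, Lyra, Vega, and Pollux with total return 30.

30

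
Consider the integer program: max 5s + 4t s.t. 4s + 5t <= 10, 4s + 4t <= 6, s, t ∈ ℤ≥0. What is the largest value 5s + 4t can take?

5

The continuous relaxation peaks at (1.5, 0) with value 7.50; rounding to a feasible lattice point costs some objective.
(s,t)=(1,0): 4·1+5·0=4≤10, 4·1+4·0=4≤6, objective 5.
(s,t)=(0,1): 4·0+5·1=5≤10, 4·0+4·1=4≤6, objective 4.
Maximum is 5 at (s,t)=(1,0).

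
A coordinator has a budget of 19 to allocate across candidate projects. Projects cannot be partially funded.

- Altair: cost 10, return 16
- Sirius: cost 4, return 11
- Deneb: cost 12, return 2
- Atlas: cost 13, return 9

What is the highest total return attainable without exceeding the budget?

Altair: cost 10 ≤ 19, return 16.
Altair + Sirius: cost 10 + 4 = 14 ≤ 19, return 16 + 11 = 27.
Sirius + Atlas: cost 4 + 13 = 17 ≤ 19, return 11 + 9 = 20.
Best is Altair and Sirius with total return 27.

27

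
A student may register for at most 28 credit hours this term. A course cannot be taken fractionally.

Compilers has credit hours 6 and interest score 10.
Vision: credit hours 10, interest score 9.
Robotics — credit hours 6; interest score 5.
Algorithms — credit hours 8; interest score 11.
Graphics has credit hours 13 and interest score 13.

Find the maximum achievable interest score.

Compilers + Vision + Algorithms: credit hours 6 + 10 + 8 = 24 ≤ 28, interest score 10 + 9 + 11 = 30.
Compilers + Algorithms + Graphics: credit hours 6 + 8 + 13 = 27 ≤ 28, interest score 10 + 11 + 13 = 34.
Best is Compilers, Algorithms, and Graphics with total interest score 34.

34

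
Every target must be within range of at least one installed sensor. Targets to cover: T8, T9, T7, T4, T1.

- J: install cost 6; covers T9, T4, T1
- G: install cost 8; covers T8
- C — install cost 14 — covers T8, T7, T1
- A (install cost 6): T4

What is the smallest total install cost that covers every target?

Choose J and C: together they cover T8, T9, T7, T4, T1 — every target.
Total install cost: 6 + 14 = 20.
No cover costs less than 20.

20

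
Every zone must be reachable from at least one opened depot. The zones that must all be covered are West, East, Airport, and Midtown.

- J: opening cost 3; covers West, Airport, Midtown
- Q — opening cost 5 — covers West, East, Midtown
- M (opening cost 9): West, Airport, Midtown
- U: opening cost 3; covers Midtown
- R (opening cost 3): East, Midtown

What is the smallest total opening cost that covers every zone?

6

Choose J and R: together they cover West, East, Airport, Midtown — every zone.
Total opening cost: 3 + 3 = 6.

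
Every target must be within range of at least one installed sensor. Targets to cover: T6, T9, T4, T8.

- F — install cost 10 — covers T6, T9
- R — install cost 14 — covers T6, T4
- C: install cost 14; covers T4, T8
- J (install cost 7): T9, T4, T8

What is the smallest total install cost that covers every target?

17

Choose F and J: together they cover T6, T9, T4, T8 — every target.
Total install cost: 10 + 7 = 17.
No cover costs less than 17.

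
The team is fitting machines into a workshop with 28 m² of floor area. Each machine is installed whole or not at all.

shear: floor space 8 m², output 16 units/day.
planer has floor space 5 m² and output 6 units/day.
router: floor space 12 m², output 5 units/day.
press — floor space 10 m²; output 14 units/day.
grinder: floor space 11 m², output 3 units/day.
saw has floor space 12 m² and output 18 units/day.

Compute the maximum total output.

Allowing fractional choices, the relaxed optimum would be about 45.2, but machines are indivisible.
shear + planer + press: floor space 8 + 5 + 10 = 23 ≤ 28, output 16 + 6 + 14 = 36.
planer + press + saw: floor space 5 + 10 + 12 = 27 ≤ 28, output 6 + 14 + 18 = 38.
shear + planer + saw: floor space 8 + 5 + 12 = 25 ≤ 28, output 16 + 6 + 18 = 40.
Best is shear, planer, and saw with total output 40.

40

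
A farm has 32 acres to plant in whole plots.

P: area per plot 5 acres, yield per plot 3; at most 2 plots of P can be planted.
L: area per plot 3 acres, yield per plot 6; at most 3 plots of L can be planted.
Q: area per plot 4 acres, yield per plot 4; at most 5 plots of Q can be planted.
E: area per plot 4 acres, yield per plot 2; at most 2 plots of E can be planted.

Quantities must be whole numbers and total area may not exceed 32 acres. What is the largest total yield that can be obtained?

This is a bounded integer knapsack.
L has the best ratio (6/3); taking only L gives at most 3×6 = 18 (stopped by the supply cap of 3).
Mixing does better — 3×L and 5×Q: area 29 ≤ 32, yield 3·6 + 5·4 = 38.

38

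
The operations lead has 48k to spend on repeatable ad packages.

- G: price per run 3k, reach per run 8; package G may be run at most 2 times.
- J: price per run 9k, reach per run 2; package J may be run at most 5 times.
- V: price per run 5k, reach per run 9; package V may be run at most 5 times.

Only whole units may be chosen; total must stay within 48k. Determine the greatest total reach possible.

63

G has the best ratio (8/3); taking only G gives at most 2×8 = 16 (stopped by the supply cap of 2).
Mixing does better — 2×G, 1×J, and 5×V: price 40 ≤ 48, reach 2·8 + 1·2 + 5·9 = 63.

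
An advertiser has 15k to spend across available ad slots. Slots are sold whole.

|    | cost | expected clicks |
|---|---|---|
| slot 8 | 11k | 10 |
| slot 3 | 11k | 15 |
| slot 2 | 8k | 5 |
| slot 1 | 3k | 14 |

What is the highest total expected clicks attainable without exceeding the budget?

29

This is an integer program with binary decision variables.
Allowing fractional choices, the relaxed optimum would be about 29.9, but ad slots are indivisible.
slot 8 + slot 1: cost 11 + 3 = 14 ≤ 15, expected clicks 10 + 14 = 24.
slot 2 + slot 1: cost 8 + 3 = 11 ≤ 15, expected clicks 5 + 14 = 19.
slot 3 + slot 1: cost 11 + 3 = 14 ≤ 15, expected clicks 15 + 14 = 29.
Best is slot 3 and slot 1 with total expected clicks 29.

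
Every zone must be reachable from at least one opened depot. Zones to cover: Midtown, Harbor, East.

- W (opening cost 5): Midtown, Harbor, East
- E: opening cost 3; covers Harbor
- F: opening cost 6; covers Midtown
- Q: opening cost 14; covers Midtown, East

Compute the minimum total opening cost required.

5

W alone covers Midtown, Harbor, East — every zone.
Total opening cost: 5.
No cover costs less than 5.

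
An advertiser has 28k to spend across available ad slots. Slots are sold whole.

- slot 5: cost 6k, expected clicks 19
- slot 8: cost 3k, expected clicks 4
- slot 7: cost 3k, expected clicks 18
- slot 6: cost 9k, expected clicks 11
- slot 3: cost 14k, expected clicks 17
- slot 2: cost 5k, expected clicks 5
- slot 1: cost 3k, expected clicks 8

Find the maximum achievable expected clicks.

Treat it as a binary knapsack problem.
slot 5 + slot 8 + slot 7 + slot 6 + slot 1: cost 6 + 3 + 3 + 9 + 3 = 24 ≤ 28, expected clicks 19 + 4 + 18 + 11 + 8 = 60.
slot 5 + slot 7 + slot 3 + slot 1: cost 6 + 3 + 14 + 3 = 26 ≤ 28, expected clicks 19 + 18 + 17 + 8 = 62.
slot 5 + slot 7 + slot 6 + slot 2 + slot 1: cost 6 + 3 + 9 + 5 + 3 = 26 ≤ 28, expected clicks 19 + 18 + 11 + 5 + 8 = 61.
Best is slot 5, slot 7, slot 3, and slot 1 with total expected clicks 62.

62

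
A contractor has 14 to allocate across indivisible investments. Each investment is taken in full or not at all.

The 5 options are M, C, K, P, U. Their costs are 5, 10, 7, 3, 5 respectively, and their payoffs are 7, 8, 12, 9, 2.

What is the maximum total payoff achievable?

21

Allowing fractional choices, the relaxed optimum would be about 26.6, but investments are indivisible.
M + P + U: cost 5 + 3 + 5 = 13 ≤ 14, payoff 7 + 9 + 2 = 18.
M + K: cost 5 + 7 = 12 ≤ 14, payoff 7 + 12 = 19.
K + P: cost 7 + 3 = 10 ≤ 14, payoff 12 + 9 = 21.
Best is K and P with total payoff 21.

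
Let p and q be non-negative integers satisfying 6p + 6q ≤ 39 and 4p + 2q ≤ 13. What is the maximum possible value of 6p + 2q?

18

Relaxing integrality, the LP optimum is 19.50 at (p,q) = (3.25, 0), which is not an integer point.
(p,q)=(3,0): 6·3+6·0=18≤39, 4·3+2·0=12≤13, objective 18.
(p,q)=(2,1): 6·2+6·1=18≤39, 4·2+2·1=10≤13, objective 14.
(p,q)=(2,0): 6·2+6·0=12≤39, 4·2+2·0=8≤13, objective 12.
Maximum is 18 at (p,q)=(3,0).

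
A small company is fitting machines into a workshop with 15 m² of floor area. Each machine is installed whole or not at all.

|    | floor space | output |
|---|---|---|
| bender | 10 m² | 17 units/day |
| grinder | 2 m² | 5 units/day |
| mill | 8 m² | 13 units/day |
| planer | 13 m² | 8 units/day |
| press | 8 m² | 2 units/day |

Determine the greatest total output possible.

Allowing fractional choices, the relaxed optimum would be about 26.9, but machines are indivisible.
grinder + mill: floor space 2 + 8 = 10 ≤ 15, output 5 + 13 = 18.
bender + grinder: floor space 10 + 2 = 12 ≤ 15, output 17 + 5 = 22.
bender: floor space 10 ≤ 15, output 17.
Best is bender and grinder with total output 22.

22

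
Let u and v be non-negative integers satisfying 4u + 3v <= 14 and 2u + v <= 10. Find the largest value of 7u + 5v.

Relaxing integrality, the LP optimum is 24.50 at (u,v) = (3.5, 0), which is not an integer point.
(u,v)=(2,2): 4·2+3·2=14≤14, 2·2+1·2=6≤10, objective 24.
(u,v)=(1,3): 4·1+3·3=13≤14, 2·1+1·3=5≤10, objective 22.
(u,v)=(3,0): 4·3+3·0=12≤14, 2·3+1·0=6≤10, objective 21.
No feasible integer point exceeds 24.

24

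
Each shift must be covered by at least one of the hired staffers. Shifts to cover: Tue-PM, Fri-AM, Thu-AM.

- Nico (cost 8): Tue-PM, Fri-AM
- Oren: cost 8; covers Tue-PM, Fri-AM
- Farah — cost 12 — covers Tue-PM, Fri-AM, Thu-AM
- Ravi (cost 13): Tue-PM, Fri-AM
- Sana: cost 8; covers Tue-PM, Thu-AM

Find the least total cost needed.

This is an integer covering problem.
The greedy cost-per-new-shift heuristic would pick Nico and Sana for 16, but a cheaper cover exists.
Farah alone covers Tue-PM, Fri-AM, Thu-AM — every shift.
Total cost: 12.
No cover costs less than 12.

12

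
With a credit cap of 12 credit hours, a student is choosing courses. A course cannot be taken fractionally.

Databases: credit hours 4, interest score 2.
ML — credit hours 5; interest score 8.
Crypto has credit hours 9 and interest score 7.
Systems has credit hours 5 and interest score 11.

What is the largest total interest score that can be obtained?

19

This is an integer program with binary decision variables.
ML + Systems: credit hours 5 + 5 = 10 ≤ 12, interest score 8 + 11 = 19.
Systems: credit hours 5 ≤ 12, interest score 11.
Databases + Systems: credit hours 4 + 5 = 9 ≤ 12, interest score 2 + 11 = 13.
Best is ML and Systems with total interest score 19.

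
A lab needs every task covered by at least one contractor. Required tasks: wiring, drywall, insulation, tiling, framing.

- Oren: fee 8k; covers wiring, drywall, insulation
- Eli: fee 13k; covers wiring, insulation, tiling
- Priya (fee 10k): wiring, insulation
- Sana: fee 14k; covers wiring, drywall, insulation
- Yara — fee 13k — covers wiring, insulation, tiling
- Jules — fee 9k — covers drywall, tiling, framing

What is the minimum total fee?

17

Choose Oren and Jules: together they cover wiring, drywall, insulation, tiling, framing — every task.
Total fee: 8 + 9 = 17.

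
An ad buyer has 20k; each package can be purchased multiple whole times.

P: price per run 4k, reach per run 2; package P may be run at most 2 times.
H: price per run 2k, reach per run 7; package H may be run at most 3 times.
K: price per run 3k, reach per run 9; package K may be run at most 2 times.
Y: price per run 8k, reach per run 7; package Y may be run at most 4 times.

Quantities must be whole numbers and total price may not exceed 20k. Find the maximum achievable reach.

46

H has the best ratio (7/2); taking only H gives at most 3×7 = 21 (stopped by the supply cap of 3).
Mixing does better — 3×H, 2×K, and 1×Y: price 20 ≤ 20, reach 3·7 + 2·9 + 1·7 = 46.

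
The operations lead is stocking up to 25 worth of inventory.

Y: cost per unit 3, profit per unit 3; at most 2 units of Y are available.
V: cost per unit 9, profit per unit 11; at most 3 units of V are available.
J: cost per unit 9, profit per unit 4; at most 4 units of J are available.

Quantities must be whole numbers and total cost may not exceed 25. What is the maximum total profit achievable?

28

This is a bounded integer knapsack.
V has the best ratio (11/9); taking only V gives at most 2×11 = 22 (stopped by the cost limit).
Mixing does better — 2×Y and 2×V: cost 24 ≤ 25, profit 2·3 + 2·11 = 28.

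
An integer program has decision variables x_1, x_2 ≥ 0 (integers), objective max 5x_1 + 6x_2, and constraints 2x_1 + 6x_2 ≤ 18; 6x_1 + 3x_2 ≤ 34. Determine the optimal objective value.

Relaxing integrality, the LP optimum is 33.00 at (x_1,x_2) = (5, 1.33), which is not an integer point.
(x_1,x_2)=(5,1) is feasible, giving 31.
(x_1,x_2)=(4,1) is feasible, giving 26.
No feasible integer point exceeds 31.

31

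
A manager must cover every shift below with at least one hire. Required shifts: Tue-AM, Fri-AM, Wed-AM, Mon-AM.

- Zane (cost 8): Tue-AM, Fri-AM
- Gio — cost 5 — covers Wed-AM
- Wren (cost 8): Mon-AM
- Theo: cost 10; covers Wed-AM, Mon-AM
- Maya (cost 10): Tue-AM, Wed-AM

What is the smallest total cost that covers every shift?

The greedy cost-per-new-shift heuristic would pick Zane, Gio, and Wren for 21, but a cheaper cover exists.
Choose Zane and Theo: together they cover Tue-AM, Fri-AM, Wed-AM, Mon-AM — every shift.
Total cost: 8 + 10 = 18.
No cover costs less than 18.

18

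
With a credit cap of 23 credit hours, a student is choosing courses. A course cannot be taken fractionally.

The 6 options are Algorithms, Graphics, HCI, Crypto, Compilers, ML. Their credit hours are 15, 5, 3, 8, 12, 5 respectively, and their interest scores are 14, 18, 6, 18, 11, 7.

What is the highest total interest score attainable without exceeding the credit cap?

This is a 0-1 knapsack instance.
Allowing fractional choices, the relaxed optimum would be about 50.9, but courses are indivisible.
Graphics + HCI + Crypto: credit hours 5 + 3 + 8 = 16 ≤ 23, interest score 18 + 6 + 18 = 42.
Graphics + HCI + Crypto + ML: credit hours 5 + 3 + 8 + 5 = 21 ≤ 23, interest score 18 + 6 + 18 + 7 = 49.
Graphics + Crypto + ML: credit hours 5 + 8 + 5 = 18 ≤ 23, interest score 18 + 18 + 7 = 43.
Best is Graphics, HCI, Crypto, and ML with total interest score 49.

49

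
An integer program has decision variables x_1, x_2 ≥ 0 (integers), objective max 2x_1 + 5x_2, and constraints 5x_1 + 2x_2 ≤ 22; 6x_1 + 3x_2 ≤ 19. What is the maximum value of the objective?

Relaxing integrality, the LP optimum is 31.67 at (x_1,x_2) = (0, 6.33), which is not an integer point.
(x_1,x_2)=(0,6): 5·0+2·6=12≤22, 6·0+3·6=18≤19, objective 30.
(x_1,x_2)=(0,5): 5·0+2·5=10≤22, 6·0+3·5=15≤19, objective 25.
No feasible integer point exceeds 30.

30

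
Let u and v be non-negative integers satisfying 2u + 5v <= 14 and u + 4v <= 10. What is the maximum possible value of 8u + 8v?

56

(u,v)=(7,0) is feasible, giving 56.
(u,v)=(6,0) is feasible, giving 48.
No feasible integer point exceeds 56.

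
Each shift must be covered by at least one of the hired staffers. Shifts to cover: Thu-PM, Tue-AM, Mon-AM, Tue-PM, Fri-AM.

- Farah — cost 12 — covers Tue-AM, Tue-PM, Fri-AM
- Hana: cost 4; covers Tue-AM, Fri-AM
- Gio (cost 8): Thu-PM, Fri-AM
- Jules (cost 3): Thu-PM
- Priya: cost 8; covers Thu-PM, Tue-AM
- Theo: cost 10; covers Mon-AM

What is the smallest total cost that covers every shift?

25

The greedy cost-per-new-shift heuristic would pick Hana, Jules, Theo, and Farah for 29, but a cheaper cover exists.
Choose Farah, Jules, and Theo: together they cover Thu-PM, Tue-AM, Mon-AM, Tue-PM, Fri-AM — every shift.
Total cost: 12 + 3 + 10 = 25.
No cover costs less than 25.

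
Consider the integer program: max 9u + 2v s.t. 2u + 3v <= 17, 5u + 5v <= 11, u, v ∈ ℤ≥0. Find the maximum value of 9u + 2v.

(u,v)=(2,0): 2·2+3·0=4≤17, 5·2+5·0=10≤11, objective 18.
(u,v)=(1,1): 2·1+3·1=5≤17, 5·1+5·1=10≤11, objective 11.
(u,v)=(1,0): 2·1+3·0=2≤17, 5·1+5·0=5≤11, objective 9.
Maximum is 18 at (u,v)=(2,0).

18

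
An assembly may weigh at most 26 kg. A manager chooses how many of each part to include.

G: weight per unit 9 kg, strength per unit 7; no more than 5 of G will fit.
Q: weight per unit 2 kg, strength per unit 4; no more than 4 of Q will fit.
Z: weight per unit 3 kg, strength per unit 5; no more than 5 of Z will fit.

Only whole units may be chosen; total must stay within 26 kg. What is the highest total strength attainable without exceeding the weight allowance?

41

Q has the best ratio (4/2); taking only Q gives at most 4×4 = 16 (stopped by the supply cap of 4).
Mixing does better — 4×Q and 5×Z: weight 23 ≤ 26, strength 4·4 + 5·5 = 41.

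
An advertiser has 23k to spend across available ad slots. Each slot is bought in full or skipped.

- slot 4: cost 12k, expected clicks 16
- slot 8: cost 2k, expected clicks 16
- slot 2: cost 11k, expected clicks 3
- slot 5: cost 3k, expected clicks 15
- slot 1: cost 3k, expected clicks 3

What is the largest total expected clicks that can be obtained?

Allowing fractional choices, the relaxed optimum would be about 50.8, but ad slots are indivisible.
slot 4 + slot 8 + slot 5: cost 12 + 2 + 3 = 17 ≤ 23, expected clicks 16 + 16 + 15 = 47.
slot 4 + slot 8 + slot 5 + slot 1: cost 12 + 2 + 3 + 3 = 20 ≤ 23, expected clicks 16 + 16 + 15 + 3 = 50.
Best is slot 4, slot 8, slot 5, and slot 1 with total expected clicks 50.

50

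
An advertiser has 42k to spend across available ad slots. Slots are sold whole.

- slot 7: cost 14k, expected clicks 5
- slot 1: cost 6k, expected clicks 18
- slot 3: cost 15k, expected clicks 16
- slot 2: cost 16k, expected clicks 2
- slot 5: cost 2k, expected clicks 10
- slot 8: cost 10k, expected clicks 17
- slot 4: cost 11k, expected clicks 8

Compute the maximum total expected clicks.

Treat it as a binary knapsack problem.
Take slot 1, slot 3, slot 5, and slot 8: cost 6 + 15 + 2 + 10 = 33 ≤ 42, expected clicks 18 + 16 + 10 + 17 = 61.
No other feasible combination does better.

61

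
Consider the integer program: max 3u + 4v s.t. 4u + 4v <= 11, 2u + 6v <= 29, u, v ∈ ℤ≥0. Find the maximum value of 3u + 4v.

Relaxing integrality, the LP optimum is 11.00 at (u,v) = (0, 2.75), which is not an integer point.
(u,v)=(0,2) is feasible, giving 8.
(u,v)=(1,1) is feasible, giving 7.
(u,v)=(0,1) is feasible, giving 4.
Maximum is 8 at (u,v)=(0,2).

8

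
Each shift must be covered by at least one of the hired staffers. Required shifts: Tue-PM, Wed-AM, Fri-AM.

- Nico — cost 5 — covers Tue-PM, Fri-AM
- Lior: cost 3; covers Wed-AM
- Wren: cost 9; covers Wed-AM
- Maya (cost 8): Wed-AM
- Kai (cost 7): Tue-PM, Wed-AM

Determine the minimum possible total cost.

Choose Nico and Lior: together they cover Tue-PM, Wed-AM, Fri-AM — every shift.
Total cost: 5 + 3 = 8.
No cover costs less than 8.

8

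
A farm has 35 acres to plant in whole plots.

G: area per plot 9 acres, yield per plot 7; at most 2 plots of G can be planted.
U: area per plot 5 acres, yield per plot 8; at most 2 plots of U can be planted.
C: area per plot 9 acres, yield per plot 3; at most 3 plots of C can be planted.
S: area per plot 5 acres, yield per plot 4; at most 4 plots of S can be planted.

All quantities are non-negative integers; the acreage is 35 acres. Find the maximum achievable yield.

This is a bounded integer knapsack.
1×G, 2×U, and 3×S: area 34 ≤ 35, yield 1·7 + 2·8 + 3·4 = 35.
2×G, 2×U, and 1×S: area 33 ≤ 35, yield 2·7 + 2·8 + 1·4 = 34.
Best is 35.

35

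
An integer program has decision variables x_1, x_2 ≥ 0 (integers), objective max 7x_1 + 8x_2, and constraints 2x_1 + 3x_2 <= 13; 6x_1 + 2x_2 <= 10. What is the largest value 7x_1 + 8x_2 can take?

(x_1,x_2)=(0,4): 2·0+3·4=12≤13, 6·0+2·4=8≤10, objective 32.
(x_1,x_2)=(0,3): 2·0+3·3=9≤13, 6·0+2·3=6≤10, objective 24.
The best lattice point is (0,4), giving 32.

32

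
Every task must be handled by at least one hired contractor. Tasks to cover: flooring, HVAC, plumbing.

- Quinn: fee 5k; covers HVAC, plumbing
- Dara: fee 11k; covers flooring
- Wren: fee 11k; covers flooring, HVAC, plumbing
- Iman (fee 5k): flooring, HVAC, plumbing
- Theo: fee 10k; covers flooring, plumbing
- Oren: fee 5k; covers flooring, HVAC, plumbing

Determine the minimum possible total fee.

5

This is a weighted set-cover instance.
Iman alone covers flooring, HVAC, plumbing — every task.
Total fee: 5.
No cover costs less than 5.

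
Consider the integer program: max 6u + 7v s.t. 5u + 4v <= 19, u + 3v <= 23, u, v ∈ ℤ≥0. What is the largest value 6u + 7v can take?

(u,v)=(0,4) is feasible, giving 28.
(u,v)=(1,3) is feasible, giving 27.
(u,v)=(0,3) is feasible, giving 21.
The best lattice point is (0,4), giving 28.

28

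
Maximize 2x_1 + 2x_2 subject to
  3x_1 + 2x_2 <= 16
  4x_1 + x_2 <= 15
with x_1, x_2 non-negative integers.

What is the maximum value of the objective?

(x_1,x_2)=(0,8): 3·0+2·8=16≤16, 4·0+1·8=8≤15, objective 16.
(x_1,x_2)=(0,7): 3·0+2·7=14≤16, 4·0+1·7=7≤15, objective 14.
The best lattice point is (0,8), giving 16.

16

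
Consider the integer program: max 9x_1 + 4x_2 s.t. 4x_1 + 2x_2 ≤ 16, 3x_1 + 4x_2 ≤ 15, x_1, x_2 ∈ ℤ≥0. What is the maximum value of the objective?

(x_1,x_2)=(4,0): 4·4+2·0=16≤16, 3·4+4·0=12≤15, objective 36.
(x_1,x_2)=(3,1): 4·3+2·1=14≤16, 3·3+4·1=13≤15, objective 31.
(x_1,x_2)=(3,0): 4·3+2·0=12≤16, 3·3+4·0=9≤15, objective 27.
The best lattice point is (4,0), giving 36.

36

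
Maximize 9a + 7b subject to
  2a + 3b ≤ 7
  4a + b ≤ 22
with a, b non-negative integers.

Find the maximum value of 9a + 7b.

The continuous relaxation peaks at (3.5, 0) with value 31.50; rounding to a feasible lattice point costs some objective.
(a,b)=(3,0): 2·3+3·0=6≤7, 4·3+1·0=12≤22, objective 27.
(a,b)=(2,1): 2·2+3·1=7≤7, 4·2+1·1=9≤22, objective 25.
(a,b)=(2,0): 2·2+3·0=4≤7, 4·2+1·0=8≤22, objective 18.
The best lattice point is (3,0), giving 27.

27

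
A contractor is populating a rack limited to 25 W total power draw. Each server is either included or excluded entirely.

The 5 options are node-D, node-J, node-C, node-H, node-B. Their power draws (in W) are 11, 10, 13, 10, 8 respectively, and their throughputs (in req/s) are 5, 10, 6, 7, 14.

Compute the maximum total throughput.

24

Allowing fractional choices, the relaxed optimum would be about 28.9, but servers are indivisible.
node-J + node-B: power draw 10 + 8 = 18 ≤ 25, throughput 10 + 14 = 24.
node-H + node-B: power draw 10 + 8 = 18 ≤ 25, throughput 7 + 14 = 21.
Best is node-J and node-B with total throughput 24.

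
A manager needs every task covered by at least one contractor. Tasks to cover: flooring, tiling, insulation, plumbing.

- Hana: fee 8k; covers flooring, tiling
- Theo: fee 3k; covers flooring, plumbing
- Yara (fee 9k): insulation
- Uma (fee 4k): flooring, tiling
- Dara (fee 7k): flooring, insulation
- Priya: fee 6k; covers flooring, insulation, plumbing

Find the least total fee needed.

10

This is an integer covering problem.
The greedy cost-per-new-task heuristic would pick Theo, Uma, and Priya for 13, but a cheaper cover exists.
Choose Uma and Priya: together they cover flooring, tiling, insulation, plumbing — every task.
Total fee: 4 + 6 = 10.
No cover costs less than 10.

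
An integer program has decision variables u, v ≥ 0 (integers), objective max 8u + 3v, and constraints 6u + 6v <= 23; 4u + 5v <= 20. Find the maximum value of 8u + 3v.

Relaxing integrality, the LP optimum is 30.67 at (u,v) = (3.83, 0), which is not an integer point.
(u,v)=(3,0): 6·3+6·0=18≤23, 4·3+5·0=12≤20, objective 24.
(u,v)=(2,1): 6·2+6·1=18≤23, 4·2+5·1=13≤20, objective 19.
(u,v)=(2,0): 6·2+6·0=12≤23, 4·2+5·0=8≤20, objective 16.
No feasible integer point exceeds 24.

24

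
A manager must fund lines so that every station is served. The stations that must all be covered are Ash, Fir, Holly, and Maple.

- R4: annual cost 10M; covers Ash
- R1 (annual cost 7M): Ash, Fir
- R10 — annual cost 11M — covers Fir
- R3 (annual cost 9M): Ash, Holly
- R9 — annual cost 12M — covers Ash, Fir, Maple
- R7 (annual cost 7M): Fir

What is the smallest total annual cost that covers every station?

21

The greedy cost-per-new-station heuristic would pick R1, R3, and R9 for 28, but a cheaper cover exists.
Choose R3 and R9: together they cover Ash, Fir, Holly, Maple — every station.
Total annual cost: 9 + 12 = 21.
No cover costs less than 21.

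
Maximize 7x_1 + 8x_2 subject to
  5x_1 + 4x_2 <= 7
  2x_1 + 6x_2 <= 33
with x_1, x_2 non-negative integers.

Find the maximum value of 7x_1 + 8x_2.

8

The continuous relaxation peaks at (0, 1.75) with value 14.00; rounding to a feasible lattice point costs some objective.
(x_1,x_2)=(0,1): 5·0+4·1=4≤7, 2·0+6·1=6≤33, objective 8.
(x_1,x_2)=(1,0): 5·1+4·0=5≤7, 2·1+6·0=2≤33, objective 7.
(x_1,x_2)=(0,0): 5·0+4·0=0≤7, 2·0+6·0=0≤33, objective 0.
Maximum is 8 at (x_1,x_2)=(0,1).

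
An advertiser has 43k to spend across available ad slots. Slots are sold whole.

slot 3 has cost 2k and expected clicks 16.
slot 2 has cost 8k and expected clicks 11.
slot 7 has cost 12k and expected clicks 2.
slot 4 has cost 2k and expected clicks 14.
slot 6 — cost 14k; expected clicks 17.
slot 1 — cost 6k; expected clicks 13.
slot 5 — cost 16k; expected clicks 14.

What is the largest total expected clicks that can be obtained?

This is a 0-1 knapsack instance.
Take slot 3, slot 4, slot 6, slot 1, and slot 5: cost 2 + 2 + 14 + 6 + 16 = 40 ≤ 43, expected clicks 16 + 14 + 17 + 13 + 14 = 74.
No other feasible combination does better.

74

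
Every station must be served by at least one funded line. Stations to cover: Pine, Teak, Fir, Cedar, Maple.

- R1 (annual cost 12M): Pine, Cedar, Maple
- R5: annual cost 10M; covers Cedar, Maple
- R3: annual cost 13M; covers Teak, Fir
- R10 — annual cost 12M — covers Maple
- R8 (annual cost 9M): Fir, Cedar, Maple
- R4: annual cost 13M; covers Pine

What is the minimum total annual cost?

25

This is a weighted set-cover instance.
Choose R1 and R3: together they cover Pine, Teak, Fir, Cedar, Maple — every station.
Total annual cost: 12 + 13 = 25.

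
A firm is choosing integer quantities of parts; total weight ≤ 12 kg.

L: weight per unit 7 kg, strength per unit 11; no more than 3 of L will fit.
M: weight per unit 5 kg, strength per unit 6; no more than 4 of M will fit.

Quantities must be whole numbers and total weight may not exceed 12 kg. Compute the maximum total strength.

Take 1×L and 1×M: weight 12 ≤ 12, strength 1·11 + 1·6 = 17.
No other integer combination yields more.

17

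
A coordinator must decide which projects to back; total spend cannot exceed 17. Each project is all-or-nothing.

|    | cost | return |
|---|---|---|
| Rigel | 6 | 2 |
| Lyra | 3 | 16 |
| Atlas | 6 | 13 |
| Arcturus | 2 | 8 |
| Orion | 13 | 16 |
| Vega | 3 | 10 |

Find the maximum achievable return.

47

Allowing fractional choices, the relaxed optimum would be about 50.7, but projects are indivisible.
Lyra + Atlas + Vega: cost 3 + 6 + 3 = 12 ≤ 17, return 16 + 13 + 10 = 39.
Lyra + Atlas + Arcturus + Vega: cost 3 + 6 + 2 + 3 = 14 ≤ 17, return 16 + 13 + 8 + 10 = 47.
Rigel + Lyra + Atlas + Arcturus: cost 6 + 3 + 6 + 2 = 17 ≤ 17, return 2 + 16 + 13 + 8 = 39.
Best is Lyra, Atlas, Arcturus, and Vega with total return 47.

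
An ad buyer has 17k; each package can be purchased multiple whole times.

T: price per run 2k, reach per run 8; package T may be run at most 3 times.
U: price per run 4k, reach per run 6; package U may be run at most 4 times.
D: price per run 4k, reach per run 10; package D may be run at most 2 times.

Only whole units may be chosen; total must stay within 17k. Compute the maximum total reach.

T has the best ratio (8/2); taking only T gives at most 3×8 = 24 (stopped by the supply cap of 3).
Mixing does better — 3×T and 2×D: price 14 ≤ 17, reach 3·8 + 2·10 = 44.

44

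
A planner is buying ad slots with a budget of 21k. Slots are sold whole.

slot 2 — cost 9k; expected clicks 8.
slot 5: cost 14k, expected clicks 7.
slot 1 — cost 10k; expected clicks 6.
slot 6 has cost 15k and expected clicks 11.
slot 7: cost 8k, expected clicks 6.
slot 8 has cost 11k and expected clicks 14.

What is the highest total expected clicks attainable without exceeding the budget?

Treat it as a binary knapsack problem.
slot 2 + slot 8: cost 9 + 11 = 20 ≤ 21, expected clicks 8 + 14 = 22.
slot 7 + slot 8: cost 8 + 11 = 19 ≤ 21, expected clicks 6 + 14 = 20.
slot 1 + slot 8: cost 10 + 11 = 21 ≤ 21, expected clicks 6 + 14 = 20.
Best is slot 2 and slot 8 with total expected clicks 22.

22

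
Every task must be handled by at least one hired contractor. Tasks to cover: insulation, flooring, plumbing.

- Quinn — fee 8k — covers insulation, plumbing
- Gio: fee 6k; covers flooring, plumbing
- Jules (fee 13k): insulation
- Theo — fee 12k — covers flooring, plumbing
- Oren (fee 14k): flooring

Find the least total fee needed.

14

This is a weighted set-cover instance.
Choose Quinn and Gio: together they cover insulation, flooring, plumbing — every task.
Total fee: 8 + 6 = 14.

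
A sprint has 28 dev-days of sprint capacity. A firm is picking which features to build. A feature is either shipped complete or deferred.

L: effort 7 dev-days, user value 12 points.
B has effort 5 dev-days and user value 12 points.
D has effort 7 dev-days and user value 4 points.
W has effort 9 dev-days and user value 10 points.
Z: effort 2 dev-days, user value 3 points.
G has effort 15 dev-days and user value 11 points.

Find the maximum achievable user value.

Take L, B, D, and W: effort 7 + 5 + 7 + 9 = 28 ≤ 28, user value 12 + 12 + 4 + 10 = 38.
No other feasible combination does better.

38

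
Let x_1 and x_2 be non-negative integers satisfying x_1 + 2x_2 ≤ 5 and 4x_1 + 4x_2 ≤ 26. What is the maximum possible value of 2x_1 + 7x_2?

16

The continuous relaxation peaks at (0, 2.5) with value 17.50; rounding to a feasible lattice point costs some objective.
(x_1,x_2)=(1,2): 1·1+2·2=5≤5, 4·1+4·2=12≤26, objective 16.
(x_1,x_2)=(0,2): 1·0+2·2=4≤5, 4·0+4·2=8≤26, objective 14.
Maximum is 16 at (x_1,x_2)=(1,2).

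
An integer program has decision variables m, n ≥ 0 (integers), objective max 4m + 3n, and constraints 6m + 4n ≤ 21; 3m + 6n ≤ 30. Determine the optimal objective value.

(m,n)=(0,5): 6·0+4·5=20≤21, 3·0+6·5=30≤30, objective 15.
(m,n)=(1,3): 6·1+4·3=18≤21, 3·1+6·3=21≤30, objective 13.
The best lattice point is (0,5), giving 15.

15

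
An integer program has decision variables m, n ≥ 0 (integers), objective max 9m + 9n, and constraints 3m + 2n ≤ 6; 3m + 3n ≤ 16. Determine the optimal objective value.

(m,n)=(0,3): 3·0+2·3=6≤6, 3·0+3·3=9≤16, objective 27.
(m,n)=(0,2): 3·0+2·2=4≤6, 3·0+3·2=6≤16, objective 18.
Maximum is 27 at (m,n)=(0,3).

27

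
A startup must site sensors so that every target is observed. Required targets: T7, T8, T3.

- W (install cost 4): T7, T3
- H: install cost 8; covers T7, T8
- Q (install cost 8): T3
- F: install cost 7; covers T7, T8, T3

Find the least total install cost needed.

This is a weighted set-cover instance.
F alone covers T7, T8, T3 — every target.
Total install cost: 7.

7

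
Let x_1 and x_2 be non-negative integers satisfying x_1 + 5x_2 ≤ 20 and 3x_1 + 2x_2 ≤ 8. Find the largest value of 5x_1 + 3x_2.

13

The continuous relaxation peaks at (2.67, 0) with value 13.33; rounding to a feasible lattice point costs some objective.
(x_1,x_2)=(2,1): 1·2+5·1=7≤20, 3·2+2·1=8≤8, objective 13.
(x_1,x_2)=(1,2): 1·1+5·2=11≤20, 3·1+2·2=7≤8, objective 11.
(x_1,x_2)=(2,0): 1·2+5·0=2≤20, 3·2+2·0=6≤8, objective 10.
(x_1,x_2)=(1,1): 1·1+5·1=6≤20, 3·1+2·1=5≤8, objective 8.
No feasible integer point exceeds 13.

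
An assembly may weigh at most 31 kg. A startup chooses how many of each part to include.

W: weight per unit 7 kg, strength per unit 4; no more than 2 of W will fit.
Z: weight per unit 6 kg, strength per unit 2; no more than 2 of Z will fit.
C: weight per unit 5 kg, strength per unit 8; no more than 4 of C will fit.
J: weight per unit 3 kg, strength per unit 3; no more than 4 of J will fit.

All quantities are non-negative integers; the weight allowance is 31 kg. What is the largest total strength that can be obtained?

C has the best ratio (8/5); taking only C gives at most 4×8 = 32 (stopped by the supply cap of 4).
Mixing does better — 4×C and 3×J: weight 29 ≤ 31, strength 4·8 + 3·3 = 41.

41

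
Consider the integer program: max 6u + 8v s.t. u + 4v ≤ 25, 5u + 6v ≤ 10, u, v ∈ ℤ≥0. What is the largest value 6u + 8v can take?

12

(u,v)=(2,0): 1·2+4·0=2≤25, 5·2+6·0=10≤10, objective 12.
(u,v)=(0,1): 1·0+4·1=4≤25, 5·0+6·1=6≤10, objective 8.
(u,v)=(1,0): 1·1+4·0=1≤25, 5·1+6·0=5≤10, objective 6.
The best lattice point is (2,0), giving 12.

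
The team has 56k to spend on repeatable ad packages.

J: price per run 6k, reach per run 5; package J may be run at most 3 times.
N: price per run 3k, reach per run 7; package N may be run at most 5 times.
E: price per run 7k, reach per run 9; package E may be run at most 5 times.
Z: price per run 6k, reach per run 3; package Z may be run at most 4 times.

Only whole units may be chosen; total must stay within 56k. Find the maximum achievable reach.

This is a bounded integer knapsack.
5×N, 5×E, and 1×Z: price 56 ≤ 56, reach 5·7 + 5·9 + 1·3 = 83.
1×J, 5×N, and 5×E: price 56 ≤ 56, reach 1·5 + 5·7 + 5·9 = 85.
Best is 85.

85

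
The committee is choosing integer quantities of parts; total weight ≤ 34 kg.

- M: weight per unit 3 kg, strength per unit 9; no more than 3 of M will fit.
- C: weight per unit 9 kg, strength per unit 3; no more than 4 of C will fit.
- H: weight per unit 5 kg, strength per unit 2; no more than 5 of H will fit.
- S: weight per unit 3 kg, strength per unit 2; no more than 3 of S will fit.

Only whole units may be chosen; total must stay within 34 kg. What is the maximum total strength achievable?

39

M has the best ratio (9/3); taking only M gives at most 3×9 = 27 (stopped by the supply cap of 3).
Mixing does better — 3×M, 3×H, and 3×S: weight 33 ≤ 34, strength 3·9 + 3·2 + 3·2 = 39.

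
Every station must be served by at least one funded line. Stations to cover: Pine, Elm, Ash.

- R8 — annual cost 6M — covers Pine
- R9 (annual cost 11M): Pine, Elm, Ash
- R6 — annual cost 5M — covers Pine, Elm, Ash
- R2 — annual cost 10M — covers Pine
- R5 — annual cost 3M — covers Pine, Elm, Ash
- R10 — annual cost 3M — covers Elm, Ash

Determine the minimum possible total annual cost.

3

This is an integer covering problem.
R5 alone covers Pine, Elm, Ash — every station.
Total annual cost: 3.
No cover costs less than 3.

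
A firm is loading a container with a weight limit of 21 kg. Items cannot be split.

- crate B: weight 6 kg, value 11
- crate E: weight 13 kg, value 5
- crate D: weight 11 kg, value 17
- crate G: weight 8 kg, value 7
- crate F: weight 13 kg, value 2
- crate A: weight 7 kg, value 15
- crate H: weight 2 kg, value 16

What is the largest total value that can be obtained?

48

This is a 0-1 knapsack instance.
Allowing fractional choices, the relaxed optimum would be about 51.3, but items are indivisible.
crate B + crate A + crate H: weight 6 + 7 + 2 = 15 ≤ 21, value 11 + 15 + 16 = 42.
crate D + crate A + crate H: weight 11 + 7 + 2 = 20 ≤ 21, value 17 + 15 + 16 = 48.
crate B + crate D + crate H: weight 6 + 11 + 2 = 19 ≤ 21, value 11 + 17 + 16 = 44.
Best is crate D, crate A, and crate H with total value 48.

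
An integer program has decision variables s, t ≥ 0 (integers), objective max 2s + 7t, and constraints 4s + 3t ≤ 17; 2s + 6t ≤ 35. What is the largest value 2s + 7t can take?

35

(s,t)=(0,5): 4·0+3·5=15≤17, 2·0+6·5=30≤35, objective 35.
(s,t)=(1,4): 4·1+3·4=16≤17, 2·1+6·4=26≤35, objective 30.
(s,t)=(0,4): 4·0+3·4=12≤17, 2·0+6·4=24≤35, objective 28.
Maximum is 35 at (s,t)=(0,5).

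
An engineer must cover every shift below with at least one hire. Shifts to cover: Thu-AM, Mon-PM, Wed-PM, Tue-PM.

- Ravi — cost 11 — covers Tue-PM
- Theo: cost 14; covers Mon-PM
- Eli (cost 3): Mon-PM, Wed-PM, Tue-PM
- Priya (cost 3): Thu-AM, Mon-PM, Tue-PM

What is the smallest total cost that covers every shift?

Choose Eli and Priya: together they cover Thu-AM, Mon-PM, Wed-PM, Tue-PM — every shift.
Total cost: 3 + 3 = 6.
No cover costs less than 6.

6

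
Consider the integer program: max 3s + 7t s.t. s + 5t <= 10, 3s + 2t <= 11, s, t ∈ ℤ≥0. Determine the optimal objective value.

Relaxing integrality, the LP optimum is 18.31 at (s,t) = (2.69, 1.46), which is not an integer point.
(s,t)=(3,1): 1·3+5·1=8≤10, 3·3+2·1=11≤11, objective 16.
(s,t)=(2,1): 1·2+5·1=7≤10, 3·2+2·1=8≤11, objective 13.
(s,t)=(1,1): 1·1+5·1=6≤10, 3·1+2·1=5≤11, objective 10.
No feasible integer point exceeds 16.

16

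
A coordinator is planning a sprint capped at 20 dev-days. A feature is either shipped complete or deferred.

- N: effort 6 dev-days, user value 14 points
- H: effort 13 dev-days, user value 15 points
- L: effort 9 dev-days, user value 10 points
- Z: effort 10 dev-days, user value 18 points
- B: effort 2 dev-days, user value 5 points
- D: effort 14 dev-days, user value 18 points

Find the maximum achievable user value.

Allowing fractional choices, the relaxed optimum would be about 39.6, but features are indivisible.
N + Z + B: effort 6 + 10 + 2 = 18 ≤ 20, user value 14 + 18 + 5 = 37.
N + Z: effort 6 + 10 = 16 ≤ 20, user value 14 + 18 = 32.
Best is N, Z, and B with total user value 37.

37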